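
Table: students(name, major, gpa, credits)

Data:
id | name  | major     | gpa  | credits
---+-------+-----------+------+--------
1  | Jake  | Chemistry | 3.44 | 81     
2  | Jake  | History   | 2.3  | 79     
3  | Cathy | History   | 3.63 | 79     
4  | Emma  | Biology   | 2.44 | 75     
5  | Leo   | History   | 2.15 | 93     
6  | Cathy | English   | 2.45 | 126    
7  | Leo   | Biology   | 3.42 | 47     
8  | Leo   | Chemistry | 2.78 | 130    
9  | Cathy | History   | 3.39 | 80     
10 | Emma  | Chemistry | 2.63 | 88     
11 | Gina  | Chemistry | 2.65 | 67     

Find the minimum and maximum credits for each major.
SELECT major, MIN(credits), MAX(credits)
FROM students
GROUP BY major

Result:
  Biology: min=47, max=75
  Chemistry: min=67, max=130
  English: min=126, max=126
  History: min=79, max=93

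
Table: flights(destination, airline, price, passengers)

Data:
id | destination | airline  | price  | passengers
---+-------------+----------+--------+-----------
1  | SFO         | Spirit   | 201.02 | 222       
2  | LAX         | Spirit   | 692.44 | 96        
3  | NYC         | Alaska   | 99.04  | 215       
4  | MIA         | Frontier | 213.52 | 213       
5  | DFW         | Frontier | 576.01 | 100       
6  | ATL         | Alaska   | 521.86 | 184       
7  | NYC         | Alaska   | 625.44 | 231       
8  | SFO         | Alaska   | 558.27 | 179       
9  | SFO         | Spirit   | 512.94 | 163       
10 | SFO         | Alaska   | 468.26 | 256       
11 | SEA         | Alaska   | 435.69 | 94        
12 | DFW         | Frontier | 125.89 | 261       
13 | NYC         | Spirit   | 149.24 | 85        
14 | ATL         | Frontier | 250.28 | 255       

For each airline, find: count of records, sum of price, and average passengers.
SELECT airline,
       COUNT(*) as cnt,
       SUM(price) as total_price,
       AVG(passengers) as avg_passengers
FROM flights
GROUP BY airline

Result:
  Alaska: 6 records, 2708.56 total price, 193.17 avg passengers
  Frontier: 4 records, 1165.70 total price, 207.25 avg passengers
  Spirit: 4 records, 1555.64 total price, 141.50 avg passengers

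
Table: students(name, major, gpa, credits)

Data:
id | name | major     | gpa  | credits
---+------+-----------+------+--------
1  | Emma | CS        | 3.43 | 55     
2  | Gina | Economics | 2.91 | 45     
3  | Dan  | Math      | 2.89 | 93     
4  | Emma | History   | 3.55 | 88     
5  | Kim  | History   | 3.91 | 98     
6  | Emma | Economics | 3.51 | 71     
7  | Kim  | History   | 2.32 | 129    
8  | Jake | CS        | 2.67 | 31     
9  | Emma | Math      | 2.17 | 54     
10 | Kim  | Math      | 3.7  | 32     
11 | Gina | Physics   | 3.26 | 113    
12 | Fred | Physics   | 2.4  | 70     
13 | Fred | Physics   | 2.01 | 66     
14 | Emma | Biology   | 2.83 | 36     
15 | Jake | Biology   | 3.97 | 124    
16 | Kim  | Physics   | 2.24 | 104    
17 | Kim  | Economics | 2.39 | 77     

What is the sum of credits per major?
SELECT major, SUM(credits) as result
FROM students
GROUP BY major

Result:
  Biology: 160
  CS: 86
  Economics: 193
  History: 315
  Math: 179
  Physics: 353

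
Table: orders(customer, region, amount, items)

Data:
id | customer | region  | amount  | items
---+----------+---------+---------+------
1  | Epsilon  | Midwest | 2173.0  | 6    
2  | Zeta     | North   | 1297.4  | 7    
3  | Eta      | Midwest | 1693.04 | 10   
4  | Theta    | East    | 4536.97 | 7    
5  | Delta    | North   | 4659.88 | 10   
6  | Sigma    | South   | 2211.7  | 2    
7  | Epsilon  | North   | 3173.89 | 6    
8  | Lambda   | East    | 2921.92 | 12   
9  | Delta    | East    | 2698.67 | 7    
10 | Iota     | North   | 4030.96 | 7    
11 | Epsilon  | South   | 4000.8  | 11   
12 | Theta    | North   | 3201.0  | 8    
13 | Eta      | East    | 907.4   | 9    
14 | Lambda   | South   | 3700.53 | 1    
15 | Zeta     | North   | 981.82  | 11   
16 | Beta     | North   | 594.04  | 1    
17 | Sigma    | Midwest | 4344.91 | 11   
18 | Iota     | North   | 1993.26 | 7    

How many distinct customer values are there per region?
SELECT region, COUNT(DISTINCT customer)
FROM orders
GROUP BY region

Result:
  East: 4 distinct
  Midwest: 3 distinct
  North: 6 distinct
  South: 3 distinct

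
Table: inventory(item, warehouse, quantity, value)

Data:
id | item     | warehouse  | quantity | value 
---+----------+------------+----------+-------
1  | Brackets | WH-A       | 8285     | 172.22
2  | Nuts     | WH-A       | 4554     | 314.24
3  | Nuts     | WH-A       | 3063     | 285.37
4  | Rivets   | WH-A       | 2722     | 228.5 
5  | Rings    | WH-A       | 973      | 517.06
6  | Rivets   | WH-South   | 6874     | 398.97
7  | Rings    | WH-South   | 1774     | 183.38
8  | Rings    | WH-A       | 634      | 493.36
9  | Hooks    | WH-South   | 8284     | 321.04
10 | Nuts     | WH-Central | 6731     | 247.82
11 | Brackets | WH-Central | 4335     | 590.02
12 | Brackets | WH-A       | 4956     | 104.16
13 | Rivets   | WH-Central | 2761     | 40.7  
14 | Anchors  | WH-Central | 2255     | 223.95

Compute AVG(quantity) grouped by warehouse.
SELECT warehouse, AVG(quantity) as result
FROM inventory
GROUP BY warehouse

Result:
  WH-A: 3598.14
  WH-Central: 4020.50
  WH-South: 5644.00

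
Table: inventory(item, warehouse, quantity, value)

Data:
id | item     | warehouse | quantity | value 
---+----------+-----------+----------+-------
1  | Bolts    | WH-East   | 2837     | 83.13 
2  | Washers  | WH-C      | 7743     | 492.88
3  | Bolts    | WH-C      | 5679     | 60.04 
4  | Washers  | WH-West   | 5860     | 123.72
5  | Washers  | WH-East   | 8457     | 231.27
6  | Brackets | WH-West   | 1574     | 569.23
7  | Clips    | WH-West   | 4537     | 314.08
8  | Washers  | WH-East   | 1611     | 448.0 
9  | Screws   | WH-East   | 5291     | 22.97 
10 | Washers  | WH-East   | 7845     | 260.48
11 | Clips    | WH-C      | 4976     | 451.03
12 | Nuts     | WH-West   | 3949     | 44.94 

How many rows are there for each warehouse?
SELECT warehouse, COUNT(*) as count
FROM inventory
GROUP BY warehouse

Result:
  WH-C: 3
  WH-East: 5
  WH-West: 4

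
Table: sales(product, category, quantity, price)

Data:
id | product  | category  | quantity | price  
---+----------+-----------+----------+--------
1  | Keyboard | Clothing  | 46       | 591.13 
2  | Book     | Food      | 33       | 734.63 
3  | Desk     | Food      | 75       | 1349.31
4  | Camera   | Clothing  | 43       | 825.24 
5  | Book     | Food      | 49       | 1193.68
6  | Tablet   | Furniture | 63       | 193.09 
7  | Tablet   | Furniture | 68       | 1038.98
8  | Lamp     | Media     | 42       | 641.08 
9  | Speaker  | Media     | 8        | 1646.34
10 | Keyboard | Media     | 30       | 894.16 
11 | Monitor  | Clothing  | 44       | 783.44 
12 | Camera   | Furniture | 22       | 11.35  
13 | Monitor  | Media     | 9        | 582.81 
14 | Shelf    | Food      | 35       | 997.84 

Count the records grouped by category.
SELECT category, COUNT(*) as count
FROM sales
GROUP BY category

Result:
  Clothing: 3
  Food: 4
  Furniture: 3
  Media: 4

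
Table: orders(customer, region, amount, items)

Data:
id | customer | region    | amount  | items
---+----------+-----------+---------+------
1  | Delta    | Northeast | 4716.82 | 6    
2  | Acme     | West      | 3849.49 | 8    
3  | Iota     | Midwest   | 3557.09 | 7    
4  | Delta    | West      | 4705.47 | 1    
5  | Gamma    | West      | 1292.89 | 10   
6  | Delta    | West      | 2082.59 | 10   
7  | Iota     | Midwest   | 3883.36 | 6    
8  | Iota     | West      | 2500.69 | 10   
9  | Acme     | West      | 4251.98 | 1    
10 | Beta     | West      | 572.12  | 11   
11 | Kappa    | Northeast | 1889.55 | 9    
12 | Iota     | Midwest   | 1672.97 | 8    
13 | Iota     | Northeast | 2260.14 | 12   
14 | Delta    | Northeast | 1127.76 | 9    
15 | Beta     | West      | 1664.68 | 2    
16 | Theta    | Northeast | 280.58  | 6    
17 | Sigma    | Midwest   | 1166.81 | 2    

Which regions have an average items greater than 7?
SELECT region, AVG(items)
FROM orders
GROUP BY region
HAVING AVG(items) > 7

Result:
  Northeast: avg=8.40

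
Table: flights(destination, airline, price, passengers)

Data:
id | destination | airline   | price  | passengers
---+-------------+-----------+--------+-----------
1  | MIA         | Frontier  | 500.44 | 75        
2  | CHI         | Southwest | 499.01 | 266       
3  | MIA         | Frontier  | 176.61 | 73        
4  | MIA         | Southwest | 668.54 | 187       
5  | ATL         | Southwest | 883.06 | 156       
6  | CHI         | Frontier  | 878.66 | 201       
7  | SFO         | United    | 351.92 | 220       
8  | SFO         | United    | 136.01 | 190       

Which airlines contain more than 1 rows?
SELECT airline, COUNT(*) as cnt
FROM flights
GROUP BY airline
HAVING COUNT(*) > 1

Result:
  Frontier: 3
  Southwest: 3
  United: 2

Note: HAVING filters groups after aggregation, WHERE filters rows before.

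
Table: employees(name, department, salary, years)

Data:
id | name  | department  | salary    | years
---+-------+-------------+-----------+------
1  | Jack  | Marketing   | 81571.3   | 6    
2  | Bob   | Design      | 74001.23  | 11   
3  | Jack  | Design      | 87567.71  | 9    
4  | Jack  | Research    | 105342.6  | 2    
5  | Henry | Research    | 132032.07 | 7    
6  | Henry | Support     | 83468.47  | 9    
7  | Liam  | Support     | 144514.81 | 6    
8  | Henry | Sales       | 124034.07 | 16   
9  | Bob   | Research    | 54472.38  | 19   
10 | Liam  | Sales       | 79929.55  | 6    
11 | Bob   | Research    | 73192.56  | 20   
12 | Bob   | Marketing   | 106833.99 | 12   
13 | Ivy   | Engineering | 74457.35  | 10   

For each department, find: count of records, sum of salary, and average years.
SELECT department,
       COUNT(*) as cnt,
       SUM(salary) as total_salary,
       AVG(years) as avg_years
FROM employees
GROUP BY department

Result:
  Design: 2 records, 161568.94 total salary, 10.00 avg years
  Engineering: 1 records, 74457.35 total salary, 10.00 avg years
  Marketing: 2 records, 188405.29 total salary, 9.00 avg years
  Research: 4 records, 365039.61 total salary, 12.00 avg years
  Sales: 2 records, 203963.62 total salary, 11.00 avg years
  Support: 2 records, 227983.28 total salary, 7.50 avg years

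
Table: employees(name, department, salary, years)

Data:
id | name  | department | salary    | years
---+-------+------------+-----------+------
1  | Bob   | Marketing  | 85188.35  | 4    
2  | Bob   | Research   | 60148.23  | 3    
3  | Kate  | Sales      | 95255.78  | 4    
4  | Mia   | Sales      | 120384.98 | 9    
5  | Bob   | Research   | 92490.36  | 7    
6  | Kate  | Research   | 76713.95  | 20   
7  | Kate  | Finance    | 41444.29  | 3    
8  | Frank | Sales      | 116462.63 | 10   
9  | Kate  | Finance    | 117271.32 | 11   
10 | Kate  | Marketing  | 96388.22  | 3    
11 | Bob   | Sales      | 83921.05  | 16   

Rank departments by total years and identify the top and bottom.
SELECT department, SUM(years)
FROM employees
GROUP BY department
ORDER BY SUM(years)

All groups:
  Marketing: 7
  Finance: 14
  Research: 30
  Sales: 39

Highest: Sales (39)
Lowest: Marketing (7)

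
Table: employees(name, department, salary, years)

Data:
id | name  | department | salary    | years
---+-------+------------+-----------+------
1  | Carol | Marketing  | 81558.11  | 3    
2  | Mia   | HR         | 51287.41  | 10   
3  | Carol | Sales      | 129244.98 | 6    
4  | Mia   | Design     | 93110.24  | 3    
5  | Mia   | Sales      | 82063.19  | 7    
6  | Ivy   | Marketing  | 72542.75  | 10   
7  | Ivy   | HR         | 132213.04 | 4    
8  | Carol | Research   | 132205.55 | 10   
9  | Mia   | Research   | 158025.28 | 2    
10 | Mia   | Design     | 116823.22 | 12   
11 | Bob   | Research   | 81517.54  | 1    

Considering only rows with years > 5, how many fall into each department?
SELECT department, COUNT(*)
FROM employees
WHERE years > 5
GROUP BY department

Note: WHERE filters rows before grouping.

Result:
  Design: 1
  HR: 1
  Marketing: 1
  Research: 1
  Sales: 2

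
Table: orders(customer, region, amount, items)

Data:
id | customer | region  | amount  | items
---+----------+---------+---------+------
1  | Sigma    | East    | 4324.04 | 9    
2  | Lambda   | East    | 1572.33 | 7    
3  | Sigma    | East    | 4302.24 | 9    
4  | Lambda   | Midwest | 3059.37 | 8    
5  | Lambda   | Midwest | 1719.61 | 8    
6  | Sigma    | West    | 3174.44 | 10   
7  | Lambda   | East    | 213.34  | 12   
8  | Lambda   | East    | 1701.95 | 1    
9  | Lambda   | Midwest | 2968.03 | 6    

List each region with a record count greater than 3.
SELECT region, COUNT(*) as cnt
FROM orders
GROUP BY region
HAVING COUNT(*) > 3

Result:
  East: 5

Note: HAVING filters groups after aggregation, WHERE filters rows before.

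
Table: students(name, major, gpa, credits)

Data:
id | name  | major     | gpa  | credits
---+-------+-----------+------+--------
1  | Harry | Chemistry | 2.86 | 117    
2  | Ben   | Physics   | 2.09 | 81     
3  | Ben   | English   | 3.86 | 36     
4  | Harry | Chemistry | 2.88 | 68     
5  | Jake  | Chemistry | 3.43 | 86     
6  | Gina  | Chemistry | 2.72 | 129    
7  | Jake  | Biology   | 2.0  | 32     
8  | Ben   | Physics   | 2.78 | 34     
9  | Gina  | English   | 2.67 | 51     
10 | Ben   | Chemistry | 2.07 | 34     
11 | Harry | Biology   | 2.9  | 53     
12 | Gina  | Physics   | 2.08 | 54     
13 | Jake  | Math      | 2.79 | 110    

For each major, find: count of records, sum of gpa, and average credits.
SELECT major,
       COUNT(*) as cnt,
       SUM(gpa) as total_gpa,
       AVG(credits) as avg_credits
FROM students
GROUP BY major

Result:
  Biology: 2 records, 4.90 total gpa, 42.50 avg credits
  Chemistry: 5 records, 13.96 total gpa, 86.80 avg credits
  English: 2 records, 6.53 total gpa, 43.50 avg credits
  Math: 1 records, 2.79 total gpa, 110.00 avg credits
  Physics: 3 records, 6.95 total gpa, 56.33 avg credits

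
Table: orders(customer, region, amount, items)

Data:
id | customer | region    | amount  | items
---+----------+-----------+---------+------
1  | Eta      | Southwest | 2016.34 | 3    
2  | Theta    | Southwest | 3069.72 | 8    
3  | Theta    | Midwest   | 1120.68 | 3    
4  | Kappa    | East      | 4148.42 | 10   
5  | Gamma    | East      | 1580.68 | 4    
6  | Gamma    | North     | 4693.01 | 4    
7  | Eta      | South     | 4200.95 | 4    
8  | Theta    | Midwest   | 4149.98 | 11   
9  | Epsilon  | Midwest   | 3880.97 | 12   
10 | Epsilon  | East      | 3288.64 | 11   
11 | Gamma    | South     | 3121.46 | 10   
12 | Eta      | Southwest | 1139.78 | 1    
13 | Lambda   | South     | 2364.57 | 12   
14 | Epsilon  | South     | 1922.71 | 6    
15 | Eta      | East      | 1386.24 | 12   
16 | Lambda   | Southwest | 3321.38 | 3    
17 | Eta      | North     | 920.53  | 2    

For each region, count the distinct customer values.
SELECT region, COUNT(DISTINCT customer)
FROM orders
GROUP BY region

Result:
  East: 4 distinct
  Midwest: 2 distinct
  North: 2 distinct
  South: 4 distinct
  Southwest: 3 distinct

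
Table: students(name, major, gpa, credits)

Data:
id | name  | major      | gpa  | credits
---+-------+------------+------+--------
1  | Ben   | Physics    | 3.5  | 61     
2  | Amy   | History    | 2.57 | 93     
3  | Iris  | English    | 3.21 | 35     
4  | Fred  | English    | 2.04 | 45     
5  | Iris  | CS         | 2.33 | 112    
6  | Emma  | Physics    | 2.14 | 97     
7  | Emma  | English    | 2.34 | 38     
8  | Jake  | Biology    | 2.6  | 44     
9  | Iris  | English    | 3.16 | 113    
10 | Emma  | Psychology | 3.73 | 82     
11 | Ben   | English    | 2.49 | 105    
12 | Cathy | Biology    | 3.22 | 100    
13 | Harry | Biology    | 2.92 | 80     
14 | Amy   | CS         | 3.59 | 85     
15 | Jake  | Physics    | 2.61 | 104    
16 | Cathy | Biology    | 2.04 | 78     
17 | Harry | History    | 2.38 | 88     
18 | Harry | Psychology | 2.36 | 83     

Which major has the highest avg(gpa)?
SELECT major, AVG(gpa) as val
FROM students
GROUP BY major
ORDER BY val DESC
LIMIT 1

Result: Psychology with avg(gpa) = 3.05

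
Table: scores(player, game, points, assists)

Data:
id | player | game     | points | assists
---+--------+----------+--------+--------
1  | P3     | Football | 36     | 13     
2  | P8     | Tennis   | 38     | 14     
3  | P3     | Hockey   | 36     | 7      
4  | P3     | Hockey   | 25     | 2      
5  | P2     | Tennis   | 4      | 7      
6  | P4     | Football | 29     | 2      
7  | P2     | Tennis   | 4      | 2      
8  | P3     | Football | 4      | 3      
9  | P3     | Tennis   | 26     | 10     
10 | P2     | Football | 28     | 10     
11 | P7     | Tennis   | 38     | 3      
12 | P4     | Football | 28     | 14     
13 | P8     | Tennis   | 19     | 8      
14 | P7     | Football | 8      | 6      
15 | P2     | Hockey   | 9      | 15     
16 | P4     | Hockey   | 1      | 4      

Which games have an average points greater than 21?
SELECT game, AVG(points)
FROM scores
GROUP BY game
HAVING AVG(points) > 21

Result:
  Football: avg=22.17
  Tennis: avg=21.50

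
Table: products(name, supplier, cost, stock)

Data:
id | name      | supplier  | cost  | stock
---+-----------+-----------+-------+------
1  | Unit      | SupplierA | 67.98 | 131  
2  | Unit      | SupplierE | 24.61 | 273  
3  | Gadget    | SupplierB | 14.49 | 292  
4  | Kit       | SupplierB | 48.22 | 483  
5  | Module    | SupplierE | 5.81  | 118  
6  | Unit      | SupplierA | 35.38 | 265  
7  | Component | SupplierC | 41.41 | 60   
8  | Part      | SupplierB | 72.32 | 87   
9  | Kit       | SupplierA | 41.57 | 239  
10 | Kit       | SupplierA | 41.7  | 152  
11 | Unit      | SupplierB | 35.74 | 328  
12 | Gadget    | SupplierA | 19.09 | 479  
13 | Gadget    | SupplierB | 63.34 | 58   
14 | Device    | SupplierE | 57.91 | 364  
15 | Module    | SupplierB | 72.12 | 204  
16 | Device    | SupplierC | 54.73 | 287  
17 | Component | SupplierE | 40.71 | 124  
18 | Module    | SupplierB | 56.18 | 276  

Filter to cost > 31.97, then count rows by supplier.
SELECT supplier, COUNT(*)
FROM products
WHERE cost > 31.97
GROUP BY supplier

Note: WHERE filters rows before grouping.

Result:
  SupplierA: 4
  SupplierB: 6
  SupplierC: 2
  SupplierE: 2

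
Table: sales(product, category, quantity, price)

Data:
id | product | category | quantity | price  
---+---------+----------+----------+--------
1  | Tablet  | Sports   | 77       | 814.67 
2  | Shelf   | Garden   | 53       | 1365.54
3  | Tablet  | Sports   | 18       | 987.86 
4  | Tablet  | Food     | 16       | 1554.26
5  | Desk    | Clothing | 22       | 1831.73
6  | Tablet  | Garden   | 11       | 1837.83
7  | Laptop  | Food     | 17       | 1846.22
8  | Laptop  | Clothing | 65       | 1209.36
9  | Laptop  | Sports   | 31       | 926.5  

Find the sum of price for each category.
SELECT category, SUM(price) as result
FROM sales
GROUP BY category

Result:
  Clothing: 3041.09
  Food: 3400.48
  Garden: 3203.37
  Sports: 2729.03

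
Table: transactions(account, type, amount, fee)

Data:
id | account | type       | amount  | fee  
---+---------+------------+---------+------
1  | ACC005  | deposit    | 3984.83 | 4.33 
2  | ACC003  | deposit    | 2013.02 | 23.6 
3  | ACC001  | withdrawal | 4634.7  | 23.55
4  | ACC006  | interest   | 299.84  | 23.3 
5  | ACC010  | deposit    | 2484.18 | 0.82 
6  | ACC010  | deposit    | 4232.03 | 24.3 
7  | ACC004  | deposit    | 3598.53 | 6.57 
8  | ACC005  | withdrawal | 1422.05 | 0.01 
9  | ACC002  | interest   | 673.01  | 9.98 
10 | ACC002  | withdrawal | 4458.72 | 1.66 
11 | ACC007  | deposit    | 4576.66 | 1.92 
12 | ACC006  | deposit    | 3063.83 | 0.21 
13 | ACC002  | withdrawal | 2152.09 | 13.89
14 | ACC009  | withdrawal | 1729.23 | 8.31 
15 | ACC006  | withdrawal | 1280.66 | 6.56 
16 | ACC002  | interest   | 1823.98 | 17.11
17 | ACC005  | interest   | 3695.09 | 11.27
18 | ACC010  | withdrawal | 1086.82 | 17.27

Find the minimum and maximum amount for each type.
SELECT type, MIN(amount), MAX(amount)
FROM transactions
GROUP BY type

Result:
  deposit: min=2013.02, max=4576.66
  interest: min=299.84, max=3695.09
  withdrawal: min=1086.82, max=4634.70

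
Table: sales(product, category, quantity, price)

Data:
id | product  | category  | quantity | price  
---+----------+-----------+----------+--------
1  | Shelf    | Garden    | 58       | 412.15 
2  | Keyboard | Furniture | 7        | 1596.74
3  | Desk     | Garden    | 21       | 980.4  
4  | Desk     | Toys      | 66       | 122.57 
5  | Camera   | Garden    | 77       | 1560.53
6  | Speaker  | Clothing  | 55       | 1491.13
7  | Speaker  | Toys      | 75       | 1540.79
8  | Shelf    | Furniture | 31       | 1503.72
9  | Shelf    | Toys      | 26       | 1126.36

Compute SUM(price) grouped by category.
SELECT category, SUM(price) as result
FROM sales
GROUP BY category

Result:
  Clothing: 1491.13
  Furniture: 3100.46
  Garden: 2953.08
  Toys: 2789.72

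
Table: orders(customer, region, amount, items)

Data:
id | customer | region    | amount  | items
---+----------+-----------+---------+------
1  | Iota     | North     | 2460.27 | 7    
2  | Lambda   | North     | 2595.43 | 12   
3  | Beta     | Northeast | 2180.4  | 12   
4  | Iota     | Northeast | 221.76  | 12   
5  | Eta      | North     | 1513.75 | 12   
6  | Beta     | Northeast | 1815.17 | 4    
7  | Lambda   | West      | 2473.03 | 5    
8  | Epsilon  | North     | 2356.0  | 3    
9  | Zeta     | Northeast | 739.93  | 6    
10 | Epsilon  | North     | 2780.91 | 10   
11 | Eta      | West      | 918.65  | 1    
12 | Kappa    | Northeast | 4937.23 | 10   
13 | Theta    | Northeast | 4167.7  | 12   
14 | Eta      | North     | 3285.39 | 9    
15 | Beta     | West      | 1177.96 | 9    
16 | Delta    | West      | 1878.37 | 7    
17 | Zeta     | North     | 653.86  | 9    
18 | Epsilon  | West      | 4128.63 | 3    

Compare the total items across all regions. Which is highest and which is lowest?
SELECT region, SUM(items)
FROM orders
GROUP BY region
ORDER BY SUM(items)

All groups:
  West: 25
  Northeast: 56
  North: 62

Highest: North (62)
Lowest: West (25)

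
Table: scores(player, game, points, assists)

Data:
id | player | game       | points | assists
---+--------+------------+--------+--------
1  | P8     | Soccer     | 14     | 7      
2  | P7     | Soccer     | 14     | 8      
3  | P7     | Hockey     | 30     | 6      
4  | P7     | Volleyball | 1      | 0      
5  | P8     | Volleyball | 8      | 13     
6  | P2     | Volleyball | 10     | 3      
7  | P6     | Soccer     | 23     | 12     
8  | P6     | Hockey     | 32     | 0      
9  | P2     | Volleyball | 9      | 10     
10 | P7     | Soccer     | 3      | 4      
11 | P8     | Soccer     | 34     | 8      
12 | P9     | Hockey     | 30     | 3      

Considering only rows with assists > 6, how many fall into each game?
SELECT game, COUNT(*)
FROM scores
WHERE assists > 6
GROUP BY game

Note: WHERE filters rows before grouping.

Result:
  Soccer: 4
  Volleyball: 2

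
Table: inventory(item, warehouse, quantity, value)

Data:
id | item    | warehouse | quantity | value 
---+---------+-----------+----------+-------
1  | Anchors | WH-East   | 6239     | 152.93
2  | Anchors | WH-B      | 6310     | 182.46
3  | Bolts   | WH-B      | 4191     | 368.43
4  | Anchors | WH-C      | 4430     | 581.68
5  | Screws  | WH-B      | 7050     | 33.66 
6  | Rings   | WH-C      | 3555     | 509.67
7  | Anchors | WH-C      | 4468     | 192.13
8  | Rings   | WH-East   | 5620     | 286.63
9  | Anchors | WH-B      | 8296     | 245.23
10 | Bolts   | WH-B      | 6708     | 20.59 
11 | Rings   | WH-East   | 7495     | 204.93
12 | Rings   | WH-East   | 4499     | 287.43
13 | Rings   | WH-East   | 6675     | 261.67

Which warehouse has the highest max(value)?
SELECT warehouse, MAX(value) as val
FROM inventory
GROUP BY warehouse
ORDER BY val DESC
LIMIT 1

Result: WH-C with max(value) = 581.68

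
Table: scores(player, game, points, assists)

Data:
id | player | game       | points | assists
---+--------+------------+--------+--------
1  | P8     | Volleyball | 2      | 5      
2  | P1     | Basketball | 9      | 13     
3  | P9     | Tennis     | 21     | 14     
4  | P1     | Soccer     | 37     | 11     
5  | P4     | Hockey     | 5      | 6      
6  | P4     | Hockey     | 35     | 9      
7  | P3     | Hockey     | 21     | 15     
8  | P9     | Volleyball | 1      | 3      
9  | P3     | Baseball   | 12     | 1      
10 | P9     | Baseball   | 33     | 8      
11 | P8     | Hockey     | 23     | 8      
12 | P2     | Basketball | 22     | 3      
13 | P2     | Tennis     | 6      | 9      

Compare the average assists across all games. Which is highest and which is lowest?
SELECT game, AVG(assists)
FROM scores
GROUP BY game
ORDER BY AVG(assists)

All groups:
  Volleyball: 4.00
  Baseball: 4.50
  Basketball: 8.00
  Hockey: 9.50
  Soccer: 11.00
  Tennis: 11.50

Highest: Tennis (11.50)
Lowest: Volleyball (4.00)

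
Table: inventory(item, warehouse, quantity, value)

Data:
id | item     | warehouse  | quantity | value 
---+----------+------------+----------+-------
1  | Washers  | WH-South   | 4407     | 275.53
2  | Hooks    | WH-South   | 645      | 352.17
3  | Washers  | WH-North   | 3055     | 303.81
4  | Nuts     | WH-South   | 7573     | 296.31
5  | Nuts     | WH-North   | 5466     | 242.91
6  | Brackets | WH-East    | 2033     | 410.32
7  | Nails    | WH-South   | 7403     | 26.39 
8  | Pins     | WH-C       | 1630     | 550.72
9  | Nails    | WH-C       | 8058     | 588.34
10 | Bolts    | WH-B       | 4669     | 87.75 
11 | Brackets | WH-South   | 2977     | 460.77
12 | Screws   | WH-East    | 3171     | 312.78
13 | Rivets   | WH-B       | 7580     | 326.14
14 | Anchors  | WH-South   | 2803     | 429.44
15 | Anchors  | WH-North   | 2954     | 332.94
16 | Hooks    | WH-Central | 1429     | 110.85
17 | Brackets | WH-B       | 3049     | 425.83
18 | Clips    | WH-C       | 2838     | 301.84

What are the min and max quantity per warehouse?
SELECT warehouse, MIN(quantity), MAX(quantity)
FROM inventory
GROUP BY warehouse

Result:
  WH-B: min=3049, max=7580
  WH-C: min=1630, max=8058
  WH-Central: min=1429, max=1429
  WH-East: min=2033, max=3171
  WH-North: min=2954, max=5466
  WH-South: min=645, max=7573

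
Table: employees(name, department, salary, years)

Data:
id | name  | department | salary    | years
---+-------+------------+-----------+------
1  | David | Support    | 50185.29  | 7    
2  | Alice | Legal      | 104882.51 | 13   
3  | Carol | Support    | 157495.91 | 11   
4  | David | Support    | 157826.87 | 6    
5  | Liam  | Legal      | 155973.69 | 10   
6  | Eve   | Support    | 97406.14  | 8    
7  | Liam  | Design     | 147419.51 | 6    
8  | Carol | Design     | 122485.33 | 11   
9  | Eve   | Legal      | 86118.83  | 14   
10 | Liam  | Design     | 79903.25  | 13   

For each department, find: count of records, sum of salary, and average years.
SELECT department,
       COUNT(*) as cnt,
       SUM(salary) as total_salary,
       AVG(years) as avg_years
FROM employees
GROUP BY department

Result:
  Design: 3 records, 349808.09 total salary, 10.00 avg years
  Legal: 3 records, 346975.03 total salary, 12.33 avg years
  Support: 4 records, 462914.21 total salary, 8.00 avg years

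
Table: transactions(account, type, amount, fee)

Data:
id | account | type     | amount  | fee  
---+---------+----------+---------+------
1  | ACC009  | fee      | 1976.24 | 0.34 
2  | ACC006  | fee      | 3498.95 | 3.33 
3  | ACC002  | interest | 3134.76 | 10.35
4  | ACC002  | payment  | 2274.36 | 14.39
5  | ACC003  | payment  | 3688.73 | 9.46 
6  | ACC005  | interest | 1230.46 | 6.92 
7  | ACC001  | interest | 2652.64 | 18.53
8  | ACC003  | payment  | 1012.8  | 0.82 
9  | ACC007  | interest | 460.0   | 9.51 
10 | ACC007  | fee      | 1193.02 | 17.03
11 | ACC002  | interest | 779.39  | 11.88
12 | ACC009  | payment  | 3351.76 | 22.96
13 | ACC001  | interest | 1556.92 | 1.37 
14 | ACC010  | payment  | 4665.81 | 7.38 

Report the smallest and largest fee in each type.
SELECT type, MIN(fee), MAX(fee)
FROM transactions
GROUP BY type

Result:
  fee: min=0.34, max=17.03
  interest: min=1.37, max=18.53
  payment: min=0.82, max=22.96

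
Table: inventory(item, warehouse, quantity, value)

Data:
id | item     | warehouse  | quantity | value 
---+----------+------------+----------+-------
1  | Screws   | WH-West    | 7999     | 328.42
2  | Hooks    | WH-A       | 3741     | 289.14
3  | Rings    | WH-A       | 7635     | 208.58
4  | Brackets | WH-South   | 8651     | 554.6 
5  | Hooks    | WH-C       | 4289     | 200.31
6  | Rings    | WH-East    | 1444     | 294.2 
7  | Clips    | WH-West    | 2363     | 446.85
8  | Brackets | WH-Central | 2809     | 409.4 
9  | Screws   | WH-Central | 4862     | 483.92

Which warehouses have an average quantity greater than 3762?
SELECT warehouse, AVG(quantity)
FROM inventory
GROUP BY warehouse
HAVING AVG(quantity) > 3762

Result:
  WH-A: avg=5688.00
  WH-C: avg=4289.00
  WH-Central: avg=3835.50
  WH-South: avg=8651.00
  WH-West: avg=5181.00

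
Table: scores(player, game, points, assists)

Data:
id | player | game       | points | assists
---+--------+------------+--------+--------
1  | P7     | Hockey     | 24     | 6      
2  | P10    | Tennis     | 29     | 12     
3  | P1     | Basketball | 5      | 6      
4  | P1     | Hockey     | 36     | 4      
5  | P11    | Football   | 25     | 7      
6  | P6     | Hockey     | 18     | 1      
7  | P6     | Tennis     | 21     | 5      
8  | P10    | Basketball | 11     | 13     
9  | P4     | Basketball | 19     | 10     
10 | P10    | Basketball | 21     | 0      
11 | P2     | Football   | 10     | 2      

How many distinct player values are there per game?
SELECT game, COUNT(DISTINCT player)
FROM scores
GROUP BY game

Result:
  Basketball: 3 distinct
  Football: 2 distinct
  Hockey: 3 distinct
  Tennis: 2 distinct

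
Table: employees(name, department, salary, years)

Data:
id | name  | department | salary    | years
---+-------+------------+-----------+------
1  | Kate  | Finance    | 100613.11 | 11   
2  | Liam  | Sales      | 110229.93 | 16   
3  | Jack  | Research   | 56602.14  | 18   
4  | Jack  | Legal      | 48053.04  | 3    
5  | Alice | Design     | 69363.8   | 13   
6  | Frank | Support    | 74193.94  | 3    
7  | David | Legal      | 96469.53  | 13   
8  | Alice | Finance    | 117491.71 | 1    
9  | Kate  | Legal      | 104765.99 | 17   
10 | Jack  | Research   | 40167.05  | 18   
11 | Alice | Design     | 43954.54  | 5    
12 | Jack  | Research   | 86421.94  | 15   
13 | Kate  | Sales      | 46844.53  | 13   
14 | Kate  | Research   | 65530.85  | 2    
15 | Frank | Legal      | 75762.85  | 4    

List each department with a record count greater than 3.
SELECT department, COUNT(*) as cnt
FROM employees
GROUP BY department
HAVING COUNT(*) > 3

Result:
  Legal: 4
  Research: 4

Note: HAVING filters groups after aggregation, WHERE filters rows before.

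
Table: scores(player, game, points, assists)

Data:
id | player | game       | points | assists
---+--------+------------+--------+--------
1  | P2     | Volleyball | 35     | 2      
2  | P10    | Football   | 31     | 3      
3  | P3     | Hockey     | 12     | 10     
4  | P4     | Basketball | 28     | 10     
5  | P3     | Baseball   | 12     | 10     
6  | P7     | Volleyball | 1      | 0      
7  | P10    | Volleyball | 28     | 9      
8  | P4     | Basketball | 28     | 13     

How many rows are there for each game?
SELECT game, COUNT(*) as count
FROM scores
GROUP BY game

Result:
  Baseball: 1
  Basketball: 2
  Football: 1
  Hockey: 1
  Volleyball: 3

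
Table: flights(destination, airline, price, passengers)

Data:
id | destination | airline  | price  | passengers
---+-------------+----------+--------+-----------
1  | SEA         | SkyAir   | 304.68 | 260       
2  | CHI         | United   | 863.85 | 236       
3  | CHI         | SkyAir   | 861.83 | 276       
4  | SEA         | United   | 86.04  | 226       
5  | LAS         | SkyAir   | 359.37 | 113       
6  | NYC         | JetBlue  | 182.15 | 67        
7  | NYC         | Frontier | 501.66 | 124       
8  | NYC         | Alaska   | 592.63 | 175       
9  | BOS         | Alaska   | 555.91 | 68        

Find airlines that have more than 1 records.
SELECT airline, COUNT(*) as cnt
FROM flights
GROUP BY airline
HAVING COUNT(*) > 1

Result:
  Alaska: 2
  SkyAir: 3
  United: 2

Note: HAVING filters groups after aggregation, WHERE filters rows before.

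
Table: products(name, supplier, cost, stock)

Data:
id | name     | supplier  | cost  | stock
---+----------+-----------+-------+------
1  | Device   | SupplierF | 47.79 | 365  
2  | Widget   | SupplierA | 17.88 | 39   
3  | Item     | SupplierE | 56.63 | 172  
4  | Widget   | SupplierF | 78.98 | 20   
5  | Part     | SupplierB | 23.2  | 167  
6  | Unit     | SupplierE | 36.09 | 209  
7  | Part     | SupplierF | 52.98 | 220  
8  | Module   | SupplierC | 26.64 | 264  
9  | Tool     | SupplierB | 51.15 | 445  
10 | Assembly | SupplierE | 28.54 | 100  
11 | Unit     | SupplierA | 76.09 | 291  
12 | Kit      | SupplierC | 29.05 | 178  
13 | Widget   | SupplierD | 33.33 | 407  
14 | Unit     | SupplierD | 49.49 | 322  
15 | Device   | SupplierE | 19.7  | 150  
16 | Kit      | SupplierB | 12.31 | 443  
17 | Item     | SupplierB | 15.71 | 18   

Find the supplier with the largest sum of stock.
SELECT supplier, SUM(stock) as val
FROM products
GROUP BY supplier
ORDER BY val DESC
LIMIT 1

Result: SupplierB with sum(stock) = 1073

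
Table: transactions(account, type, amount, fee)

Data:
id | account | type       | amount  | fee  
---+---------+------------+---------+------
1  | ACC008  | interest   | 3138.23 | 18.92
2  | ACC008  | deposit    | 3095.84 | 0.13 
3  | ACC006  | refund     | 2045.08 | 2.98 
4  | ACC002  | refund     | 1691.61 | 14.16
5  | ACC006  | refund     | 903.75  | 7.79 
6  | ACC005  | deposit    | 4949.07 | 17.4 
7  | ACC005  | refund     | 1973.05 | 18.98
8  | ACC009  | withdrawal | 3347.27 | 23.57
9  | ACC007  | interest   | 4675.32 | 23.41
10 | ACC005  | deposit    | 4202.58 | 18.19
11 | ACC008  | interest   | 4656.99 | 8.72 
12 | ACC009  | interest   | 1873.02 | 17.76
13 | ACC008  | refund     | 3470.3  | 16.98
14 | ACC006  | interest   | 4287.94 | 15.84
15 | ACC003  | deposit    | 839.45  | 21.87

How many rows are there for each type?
SELECT type, COUNT(*) as count
FROM transactions
GROUP BY type

Result:
  deposit: 4
  interest: 5
  refund: 5
  withdrawal: 1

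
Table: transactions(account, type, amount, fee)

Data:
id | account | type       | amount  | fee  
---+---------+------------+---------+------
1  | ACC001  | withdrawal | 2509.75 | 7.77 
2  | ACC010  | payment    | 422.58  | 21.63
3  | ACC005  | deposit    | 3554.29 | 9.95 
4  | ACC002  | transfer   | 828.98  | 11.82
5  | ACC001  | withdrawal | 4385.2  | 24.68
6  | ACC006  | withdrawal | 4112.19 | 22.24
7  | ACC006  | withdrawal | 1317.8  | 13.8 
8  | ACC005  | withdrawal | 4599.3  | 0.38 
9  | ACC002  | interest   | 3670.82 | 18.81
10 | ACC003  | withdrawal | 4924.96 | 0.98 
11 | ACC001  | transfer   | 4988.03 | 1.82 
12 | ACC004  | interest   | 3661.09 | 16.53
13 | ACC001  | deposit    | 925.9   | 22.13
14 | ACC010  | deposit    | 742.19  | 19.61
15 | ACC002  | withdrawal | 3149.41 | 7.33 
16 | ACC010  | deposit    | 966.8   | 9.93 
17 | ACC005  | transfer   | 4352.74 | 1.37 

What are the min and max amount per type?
SELECT type, MIN(amount), MAX(amount)
FROM transactions
GROUP BY type

Result:
  deposit: min=742.19, max=3554.29
  interest: min=3661.09, max=3670.82
  payment: min=422.58, max=422.58
  transfer: min=828.98, max=4988.03
  withdrawal: min=1317.80, max=4924.96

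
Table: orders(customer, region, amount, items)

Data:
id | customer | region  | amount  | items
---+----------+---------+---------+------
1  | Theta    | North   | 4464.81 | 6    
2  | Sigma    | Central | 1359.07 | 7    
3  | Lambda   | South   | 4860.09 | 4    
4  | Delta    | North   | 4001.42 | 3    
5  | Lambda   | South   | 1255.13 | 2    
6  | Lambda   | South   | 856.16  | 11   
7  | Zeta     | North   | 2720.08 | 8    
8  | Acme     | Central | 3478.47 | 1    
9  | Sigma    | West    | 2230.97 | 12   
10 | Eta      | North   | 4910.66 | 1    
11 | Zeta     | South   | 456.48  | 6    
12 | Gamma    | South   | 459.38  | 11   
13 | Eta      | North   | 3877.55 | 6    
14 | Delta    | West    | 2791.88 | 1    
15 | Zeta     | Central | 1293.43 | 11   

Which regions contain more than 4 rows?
SELECT region, COUNT(*) as cnt
FROM orders
GROUP BY region
HAVING COUNT(*) > 4

Result:
  North: 5
  South: 5

Note: HAVING filters groups after aggregation, WHERE filters rows before.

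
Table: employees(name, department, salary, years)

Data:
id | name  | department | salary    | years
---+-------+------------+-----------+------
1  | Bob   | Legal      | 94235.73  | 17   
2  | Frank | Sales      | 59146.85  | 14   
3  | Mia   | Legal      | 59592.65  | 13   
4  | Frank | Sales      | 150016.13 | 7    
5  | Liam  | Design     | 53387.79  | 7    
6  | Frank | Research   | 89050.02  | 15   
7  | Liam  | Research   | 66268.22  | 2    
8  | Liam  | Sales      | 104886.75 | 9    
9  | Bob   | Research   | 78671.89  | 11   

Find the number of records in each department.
SELECT department, COUNT(*) as count
FROM employees
GROUP BY department

Result:
  Design: 1
  Legal: 2
  Research: 3
  Sales: 3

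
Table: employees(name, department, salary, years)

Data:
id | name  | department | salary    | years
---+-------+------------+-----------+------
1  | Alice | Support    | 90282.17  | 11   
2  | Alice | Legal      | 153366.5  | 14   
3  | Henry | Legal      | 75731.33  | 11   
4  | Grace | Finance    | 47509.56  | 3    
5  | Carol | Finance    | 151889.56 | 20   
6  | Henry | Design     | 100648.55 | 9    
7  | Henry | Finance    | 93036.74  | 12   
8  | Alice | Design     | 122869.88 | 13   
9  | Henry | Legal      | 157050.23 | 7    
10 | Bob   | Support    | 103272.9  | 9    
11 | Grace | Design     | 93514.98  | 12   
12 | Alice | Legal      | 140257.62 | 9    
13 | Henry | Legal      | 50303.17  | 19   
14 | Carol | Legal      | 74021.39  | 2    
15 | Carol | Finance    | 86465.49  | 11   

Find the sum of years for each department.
SELECT department, SUM(years) as result
FROM employees
GROUP BY department

Result:
  Design: 34
  Finance: 46
  Legal: 62
  Support: 20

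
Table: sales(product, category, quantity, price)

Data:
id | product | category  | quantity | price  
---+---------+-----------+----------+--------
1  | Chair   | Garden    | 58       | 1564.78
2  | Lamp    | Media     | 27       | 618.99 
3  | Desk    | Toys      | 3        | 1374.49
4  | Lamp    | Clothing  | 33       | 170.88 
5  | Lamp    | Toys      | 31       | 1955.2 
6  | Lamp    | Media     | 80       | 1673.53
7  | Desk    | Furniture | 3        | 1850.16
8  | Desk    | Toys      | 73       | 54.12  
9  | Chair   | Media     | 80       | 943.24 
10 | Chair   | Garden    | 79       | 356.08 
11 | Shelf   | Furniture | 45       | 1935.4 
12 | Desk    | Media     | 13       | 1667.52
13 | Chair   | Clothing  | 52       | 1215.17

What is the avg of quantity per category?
SELECT category, AVG(quantity) as result
FROM sales
GROUP BY category

Result:
  Clothing: 42.50
  Furniture: 24.00
  Garden: 68.50
  Media: 50.00
  Toys: 35.67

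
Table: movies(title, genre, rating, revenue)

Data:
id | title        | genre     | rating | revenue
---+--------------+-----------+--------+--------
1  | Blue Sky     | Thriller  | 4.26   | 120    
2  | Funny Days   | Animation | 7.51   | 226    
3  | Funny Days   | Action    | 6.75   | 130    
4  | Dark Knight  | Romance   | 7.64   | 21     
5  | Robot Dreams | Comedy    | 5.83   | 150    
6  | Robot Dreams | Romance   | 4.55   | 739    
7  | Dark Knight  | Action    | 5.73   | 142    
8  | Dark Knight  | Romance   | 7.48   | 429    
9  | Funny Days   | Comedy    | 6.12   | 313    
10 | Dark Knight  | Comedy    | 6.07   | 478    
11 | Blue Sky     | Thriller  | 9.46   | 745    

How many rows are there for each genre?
SELECT genre, COUNT(*) as count
FROM movies
GROUP BY genre

Result:
  Action: 2
  Animation: 1
  Comedy: 3
  Romance: 3
  Thriller: 2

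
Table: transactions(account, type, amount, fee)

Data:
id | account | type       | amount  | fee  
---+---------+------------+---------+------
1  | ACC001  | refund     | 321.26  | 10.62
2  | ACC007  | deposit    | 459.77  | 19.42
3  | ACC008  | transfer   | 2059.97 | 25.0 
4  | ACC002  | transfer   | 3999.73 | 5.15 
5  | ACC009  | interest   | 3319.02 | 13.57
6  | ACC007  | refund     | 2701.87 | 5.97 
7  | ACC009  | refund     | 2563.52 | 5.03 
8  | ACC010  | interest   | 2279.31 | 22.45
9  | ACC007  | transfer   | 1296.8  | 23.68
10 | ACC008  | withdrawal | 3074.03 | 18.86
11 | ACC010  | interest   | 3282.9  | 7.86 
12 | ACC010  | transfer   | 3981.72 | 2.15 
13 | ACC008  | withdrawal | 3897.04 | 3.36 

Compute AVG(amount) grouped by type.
SELECT type, AVG(amount) as result
FROM transactions
GROUP BY type

Result:
  deposit: 459.77
  interest: 2960.41
  refund: 1862.22
  transfer: 2834.56
  withdrawal: 3485.54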